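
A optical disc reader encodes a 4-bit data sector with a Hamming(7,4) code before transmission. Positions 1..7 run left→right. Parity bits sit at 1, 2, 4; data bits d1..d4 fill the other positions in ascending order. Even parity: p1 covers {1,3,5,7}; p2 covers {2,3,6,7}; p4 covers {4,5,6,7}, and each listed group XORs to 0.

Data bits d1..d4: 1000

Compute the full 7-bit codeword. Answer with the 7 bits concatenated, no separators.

1110000

Place data at non-parity positions: p1 p2 1 p4 0 0 0
p1 (pos 1,3,5,7): XOR of data positions = 1⊕0⊕0 = 1
p2 (pos 2,3,6,7): XOR of data positions = 1⊕0⊕0 = 1
p4 (pos 4,5,6,7): XOR of data positions = 0⊕0⊕0 = 0
Codeword: 1110000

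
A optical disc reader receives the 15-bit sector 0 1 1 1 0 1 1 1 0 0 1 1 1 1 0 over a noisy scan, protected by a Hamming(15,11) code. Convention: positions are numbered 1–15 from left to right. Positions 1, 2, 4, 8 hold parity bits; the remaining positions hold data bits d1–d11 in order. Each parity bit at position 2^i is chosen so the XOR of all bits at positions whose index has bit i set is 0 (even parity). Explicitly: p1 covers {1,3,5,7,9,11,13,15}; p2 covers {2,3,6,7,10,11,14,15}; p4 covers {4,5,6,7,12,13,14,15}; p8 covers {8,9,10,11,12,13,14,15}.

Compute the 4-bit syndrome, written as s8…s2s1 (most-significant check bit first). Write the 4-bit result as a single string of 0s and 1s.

s1 (pos 1,3,5,7,9,11,13,15): 0⊕1⊕0⊕1⊕0⊕1⊕1⊕0 = 0
s2 (pos 2,3,6,7,10,11,14,15): 1⊕1⊕1⊕1⊕0⊕1⊕1⊕0 = 0
s4 (pos 4,5,6,7,12,13,14,15): 1⊕0⊕1⊕1⊕1⊕1⊕1⊕0 = 0
s8 (pos 8,9,10,11,12,13,14,15): 1⊕0⊕0⊕1⊕1⊕1⊕1⊕0 = 1
Syndrome s8…s1 = 1000 → error at position 8.

1000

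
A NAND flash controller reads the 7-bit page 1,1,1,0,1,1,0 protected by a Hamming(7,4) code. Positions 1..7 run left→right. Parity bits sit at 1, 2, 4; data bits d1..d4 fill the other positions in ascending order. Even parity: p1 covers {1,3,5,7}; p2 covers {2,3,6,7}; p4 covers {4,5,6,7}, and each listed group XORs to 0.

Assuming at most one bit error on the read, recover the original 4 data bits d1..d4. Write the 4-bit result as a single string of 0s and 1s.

0110

s1 (pos 1,3,5,7): 1⊕1⊕1⊕0 = 1
s2 (pos 2,3,6,7): 1⊕1⊕1⊕0 = 1
s4 (pos 4,5,6,7): 0⊕1⊕1⊕0 = 0
Syndrome s4…s1 = 011 → error at position 3.
Flip position 3: 1110110 → 1100110
Read data bits from positions 3,5,6,7: 0110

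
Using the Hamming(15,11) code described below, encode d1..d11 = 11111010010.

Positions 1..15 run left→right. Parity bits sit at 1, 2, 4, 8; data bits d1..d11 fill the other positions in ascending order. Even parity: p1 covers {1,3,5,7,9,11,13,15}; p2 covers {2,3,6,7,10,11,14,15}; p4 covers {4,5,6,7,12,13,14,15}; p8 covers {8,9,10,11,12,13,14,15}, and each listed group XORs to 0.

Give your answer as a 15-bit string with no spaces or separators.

Place data at non-parity positions: p1 p2 1 p4 1 1 1 p8 1 0 1 0 0 1 0
p1 (pos 1,3,5,7,9,11,13,15): XOR of data positions = 1⊕1⊕1⊕1⊕1⊕0⊕0 = 1
p2 (pos 2,3,6,7,10,11,14,15): XOR of data positions = 1⊕1⊕1⊕0⊕1⊕1⊕0 = 1
p4 (pos 4,5,6,7,12,13,14,15): XOR of data positions = 1⊕1⊕1⊕0⊕0⊕1⊕0 = 0
p8 (pos 8,9,10,11,12,13,14,15): XOR of data positions = 1⊕0⊕1⊕0⊕0⊕1⊕0 = 1
Codeword: 111011111010010

111011111010010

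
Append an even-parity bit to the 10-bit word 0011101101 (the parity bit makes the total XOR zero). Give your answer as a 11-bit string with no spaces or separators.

00111011010

XOR of the 10 data bits: 0⊕0⊕1⊕1⊕1⊕0⊕1⊕1⊕0⊕1 = 0
Parity bit = 0 (so all 11 bits XOR to 0).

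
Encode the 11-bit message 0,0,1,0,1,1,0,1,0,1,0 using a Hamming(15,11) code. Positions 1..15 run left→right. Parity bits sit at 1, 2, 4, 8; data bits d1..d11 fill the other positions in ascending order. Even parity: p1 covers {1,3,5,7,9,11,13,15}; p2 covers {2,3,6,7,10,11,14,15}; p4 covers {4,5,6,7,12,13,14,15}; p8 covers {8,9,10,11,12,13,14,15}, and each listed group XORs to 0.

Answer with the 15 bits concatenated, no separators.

Place data at non-parity positions: p1 p2 0 p4 0 1 0 p8 1 1 0 1 0 1 0
p1 (pos 1,3,5,7,9,11,13,15): XOR of data positions = 0⊕0⊕0⊕1⊕0⊕0⊕0 = 1
p2 (pos 2,3,6,7,10,11,14,15): XOR of data positions = 0⊕1⊕0⊕1⊕0⊕1⊕0 = 1
p4 (pos 4,5,6,7,12,13,14,15): XOR of data positions = 0⊕1⊕0⊕1⊕0⊕1⊕0 = 1
p8 (pos 8,9,10,11,12,13,14,15): XOR of data positions = 1⊕1⊕0⊕1⊕0⊕1⊕0 = 0
Codeword: 110101001101010

110101001101010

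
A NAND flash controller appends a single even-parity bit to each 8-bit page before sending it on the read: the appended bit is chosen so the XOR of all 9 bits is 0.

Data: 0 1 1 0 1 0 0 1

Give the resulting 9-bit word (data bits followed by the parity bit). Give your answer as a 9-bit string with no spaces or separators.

XOR of the 8 data bits: 0⊕1⊕1⊕0⊕1⊕0⊕0⊕1 = 0
Parity bit = 0 (so all 9 bits XOR to 0).

011010010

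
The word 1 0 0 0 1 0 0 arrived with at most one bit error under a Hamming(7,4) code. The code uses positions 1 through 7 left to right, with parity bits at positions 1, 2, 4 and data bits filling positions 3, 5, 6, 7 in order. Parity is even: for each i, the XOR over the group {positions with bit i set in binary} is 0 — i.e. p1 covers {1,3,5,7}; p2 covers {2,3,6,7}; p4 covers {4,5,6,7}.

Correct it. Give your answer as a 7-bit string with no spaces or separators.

s1 (pos 1,3,5,7): 1⊕0⊕1⊕0 = 0
s2 (pos 2,3,6,7): 0⊕0⊕0⊕0 = 0
s4 (pos 4,5,6,7): 0⊕1⊕0⊕0 = 1
Syndrome s4…s1 = 100 → error at position 4.
Flip position 4: 1000100 → 1001100

1001100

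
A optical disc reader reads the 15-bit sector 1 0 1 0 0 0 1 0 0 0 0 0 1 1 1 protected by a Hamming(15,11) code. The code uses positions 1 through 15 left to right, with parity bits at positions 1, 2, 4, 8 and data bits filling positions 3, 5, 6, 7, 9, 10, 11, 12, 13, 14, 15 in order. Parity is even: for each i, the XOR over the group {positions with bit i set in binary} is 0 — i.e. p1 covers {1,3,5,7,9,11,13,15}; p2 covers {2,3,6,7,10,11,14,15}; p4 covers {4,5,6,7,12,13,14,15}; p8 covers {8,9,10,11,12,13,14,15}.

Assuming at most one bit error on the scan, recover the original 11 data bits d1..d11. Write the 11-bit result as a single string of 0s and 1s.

s1 (pos 1,3,5,7,9,11,13,15): 1⊕1⊕0⊕1⊕0⊕0⊕1⊕1 = 1
s2 (pos 2,3,6,7,10,11,14,15): 0⊕1⊕0⊕1⊕0⊕0⊕1⊕1 = 0
s4 (pos 4,5,6,7,12,13,14,15): 0⊕0⊕0⊕1⊕0⊕1⊕1⊕1 = 0
s8 (pos 8,9,10,11,12,13,14,15): 0⊕0⊕0⊕0⊕0⊕1⊕1⊕1 = 1
Syndrome s8…s1 = 1001 → error at position 9.
Flip position 9: 101000100000111 → 101000101000111
Read data bits from positions 3,5,6,7,9,10,11,12,13,14,15: 10011000111

10011000111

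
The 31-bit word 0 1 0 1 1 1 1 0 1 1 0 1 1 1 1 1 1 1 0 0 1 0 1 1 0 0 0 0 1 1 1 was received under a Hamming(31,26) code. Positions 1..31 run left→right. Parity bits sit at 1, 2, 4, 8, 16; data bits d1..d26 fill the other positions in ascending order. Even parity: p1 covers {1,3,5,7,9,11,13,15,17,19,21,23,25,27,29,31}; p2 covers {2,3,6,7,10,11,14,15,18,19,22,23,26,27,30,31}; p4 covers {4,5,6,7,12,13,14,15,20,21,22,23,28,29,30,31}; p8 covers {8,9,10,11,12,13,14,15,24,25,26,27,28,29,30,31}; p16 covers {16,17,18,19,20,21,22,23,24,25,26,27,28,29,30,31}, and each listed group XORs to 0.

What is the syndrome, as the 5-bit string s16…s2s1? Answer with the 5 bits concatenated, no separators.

10100

s1 (pos 1,3,5,7,9,11,13,15,17,19,21,23,25,27,29,31): 0⊕0⊕1⊕1⊕1⊕0⊕1⊕1⊕1⊕0⊕1⊕1⊕0⊕0⊕1⊕1 = 0
s2 (pos 2,3,6,7,10,11,14,15,18,19,22,23,26,27,30,31): 1⊕0⊕1⊕1⊕1⊕0⊕1⊕1⊕1⊕0⊕0⊕1⊕0⊕0⊕1⊕1 = 0
s4 (pos 4,5,6,7,12,13,14,15,20,21,22,23,28,29,30,31): 1⊕1⊕1⊕1⊕1⊕1⊕1⊕1⊕0⊕1⊕0⊕1⊕0⊕1⊕1⊕1 = 1
s8 (pos 8,9,10,11,12,13,14,15,24,25,26,27,28,29,30,31): 0⊕1⊕1⊕0⊕1⊕1⊕1⊕1⊕1⊕0⊕0⊕0⊕0⊕1⊕1⊕1 = 0
s16 (pos 16,17,18,19,20,21,22,23,24,25,26,27,28,29,30,31): 1⊕1⊕1⊕0⊕0⊕1⊕0⊕1⊕1⊕0⊕0⊕0⊕0⊕1⊕1⊕1 = 1
Syndrome s16…s1 = 10100 → error at position 20.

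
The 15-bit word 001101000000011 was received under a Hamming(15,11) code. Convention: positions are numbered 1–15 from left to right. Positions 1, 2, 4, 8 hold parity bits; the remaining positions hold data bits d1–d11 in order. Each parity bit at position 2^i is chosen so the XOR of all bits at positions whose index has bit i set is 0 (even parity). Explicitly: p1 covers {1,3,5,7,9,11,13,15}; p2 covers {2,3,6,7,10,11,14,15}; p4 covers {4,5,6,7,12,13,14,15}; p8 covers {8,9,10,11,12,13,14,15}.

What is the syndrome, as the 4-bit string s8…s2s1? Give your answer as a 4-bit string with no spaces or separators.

0000

s1 (pos 1,3,5,7,9,11,13,15): 0⊕1⊕0⊕0⊕0⊕0⊕0⊕1 = 0
s2 (pos 2,3,6,7,10,11,14,15): 0⊕1⊕1⊕0⊕0⊕0⊕1⊕1 = 0
s4 (pos 4,5,6,7,12,13,14,15): 1⊕0⊕1⊕0⊕0⊕0⊕1⊕1 = 0
s8 (pos 8,9,10,11,12,13,14,15): 0⊕0⊕0⊕0⊕0⊕0⊕1⊕1 = 0
Syndrome s8…s1 = 0000 → no error.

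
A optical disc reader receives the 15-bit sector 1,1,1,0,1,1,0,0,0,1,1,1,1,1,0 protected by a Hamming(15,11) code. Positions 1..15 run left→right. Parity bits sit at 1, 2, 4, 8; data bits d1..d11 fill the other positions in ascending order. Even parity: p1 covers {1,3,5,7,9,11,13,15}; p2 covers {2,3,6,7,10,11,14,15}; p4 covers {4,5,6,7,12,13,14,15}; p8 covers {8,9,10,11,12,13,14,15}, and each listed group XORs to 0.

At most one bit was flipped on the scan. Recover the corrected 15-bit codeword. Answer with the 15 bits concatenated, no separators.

s1 (pos 1,3,5,7,9,11,13,15): 1⊕1⊕1⊕0⊕0⊕1⊕1⊕0 = 1
s2 (pos 2,3,6,7,10,11,14,15): 1⊕1⊕1⊕0⊕1⊕1⊕1⊕0 = 0
s4 (pos 4,5,6,7,12,13,14,15): 0⊕1⊕1⊕0⊕1⊕1⊕1⊕0 = 1
s8 (pos 8,9,10,11,12,13,14,15): 0⊕0⊕1⊕1⊕1⊕1⊕1⊕0 = 1
Syndrome s8…s1 = 1101 → error at position 13.
Flip position 13: 111011000111110 → 111011000111010

111011000111010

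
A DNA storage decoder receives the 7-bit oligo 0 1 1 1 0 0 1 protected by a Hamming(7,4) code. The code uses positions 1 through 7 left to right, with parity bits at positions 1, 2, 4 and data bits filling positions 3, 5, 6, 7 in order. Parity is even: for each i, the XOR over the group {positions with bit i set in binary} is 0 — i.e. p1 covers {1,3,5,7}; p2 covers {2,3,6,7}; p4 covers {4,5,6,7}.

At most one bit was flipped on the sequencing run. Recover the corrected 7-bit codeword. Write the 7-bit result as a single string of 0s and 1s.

s1 (pos 1,3,5,7): 0⊕1⊕0⊕1 = 0
s2 (pos 2,3,6,7): 1⊕1⊕0⊕1 = 1
s4 (pos 4,5,6,7): 1⊕0⊕0⊕1 = 0
Syndrome s4…s1 = 010 → error at position 2.
Flip position 2: 0111001 → 0011001

0011001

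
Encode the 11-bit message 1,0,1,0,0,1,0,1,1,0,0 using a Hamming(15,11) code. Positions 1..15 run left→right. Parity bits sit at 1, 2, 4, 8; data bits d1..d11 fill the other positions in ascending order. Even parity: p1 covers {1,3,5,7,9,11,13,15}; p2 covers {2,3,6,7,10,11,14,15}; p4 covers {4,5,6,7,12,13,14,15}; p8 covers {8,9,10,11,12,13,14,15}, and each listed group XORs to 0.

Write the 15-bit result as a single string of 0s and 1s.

011101010101100

Place data at non-parity positions: p1 p2 1 p4 0 1 0 p8 0 1 0 1 1 0 0
p1 (pos 1,3,5,7,9,11,13,15): XOR of data positions = 1⊕0⊕0⊕0⊕0⊕1⊕0 = 0
p2 (pos 2,3,6,7,10,11,14,15): XOR of data positions = 1⊕1⊕0⊕1⊕0⊕0⊕0 = 1
p4 (pos 4,5,6,7,12,13,14,15): XOR of data positions = 0⊕1⊕0⊕1⊕1⊕0⊕0 = 1
p8 (pos 8,9,10,11,12,13,14,15): XOR of data positions = 0⊕1⊕0⊕1⊕1⊕0⊕0 = 1
Codeword: 011101010101100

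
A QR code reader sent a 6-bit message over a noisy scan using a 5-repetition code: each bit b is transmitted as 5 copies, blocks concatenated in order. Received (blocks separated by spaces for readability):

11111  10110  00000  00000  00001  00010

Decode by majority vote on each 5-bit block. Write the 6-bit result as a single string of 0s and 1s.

110000

Block 1 (11111): 5 ones → 1
Block 2 (10110): 3 ones → 1
Block 3 (00000): 0 ones → 0
Block 4 (00000): 0 ones → 0
Block 5 (00001): 1 one → 0
Block 6 (00010): 1 one → 0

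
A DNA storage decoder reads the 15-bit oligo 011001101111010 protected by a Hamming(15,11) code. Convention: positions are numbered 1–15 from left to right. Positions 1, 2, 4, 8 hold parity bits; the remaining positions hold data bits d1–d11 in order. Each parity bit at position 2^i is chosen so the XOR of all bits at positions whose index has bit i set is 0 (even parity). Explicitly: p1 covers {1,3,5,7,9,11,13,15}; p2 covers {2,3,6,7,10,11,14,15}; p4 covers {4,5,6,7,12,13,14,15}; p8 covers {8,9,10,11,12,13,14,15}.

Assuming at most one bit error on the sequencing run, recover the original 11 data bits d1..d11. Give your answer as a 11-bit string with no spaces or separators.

10111011010

s1 (pos 1,3,5,7,9,11,13,15): 0⊕1⊕0⊕1⊕1⊕1⊕0⊕0 = 0
s2 (pos 2,3,6,7,10,11,14,15): 1⊕1⊕1⊕1⊕1⊕1⊕1⊕0 = 1
s4 (pos 4,5,6,7,12,13,14,15): 0⊕0⊕1⊕1⊕1⊕0⊕1⊕0 = 0
s8 (pos 8,9,10,11,12,13,14,15): 0⊕1⊕1⊕1⊕1⊕0⊕1⊕0 = 1
Syndrome s8…s1 = 1010 → error at position 10.
Flip position 10: 011001101111010 → 011001101011010
Read data bits from positions 3,5,6,7,9,10,11,12,13,14,15: 10111011010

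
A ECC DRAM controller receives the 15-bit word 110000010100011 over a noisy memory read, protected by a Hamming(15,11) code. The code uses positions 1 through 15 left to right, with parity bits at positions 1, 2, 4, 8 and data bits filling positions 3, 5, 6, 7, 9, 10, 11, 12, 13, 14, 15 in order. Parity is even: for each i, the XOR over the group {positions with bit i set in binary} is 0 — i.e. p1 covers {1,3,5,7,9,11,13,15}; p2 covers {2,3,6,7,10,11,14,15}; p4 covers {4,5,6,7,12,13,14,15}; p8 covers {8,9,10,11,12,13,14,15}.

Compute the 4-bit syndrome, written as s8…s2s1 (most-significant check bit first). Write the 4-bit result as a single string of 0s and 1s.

s1 (pos 1,3,5,7,9,11,13,15): 1⊕0⊕0⊕0⊕0⊕0⊕0⊕1 = 0
s2 (pos 2,3,6,7,10,11,14,15): 1⊕0⊕0⊕0⊕1⊕0⊕1⊕1 = 0
s4 (pos 4,5,6,7,12,13,14,15): 0⊕0⊕0⊕0⊕0⊕0⊕1⊕1 = 0
s8 (pos 8,9,10,11,12,13,14,15): 1⊕0⊕1⊕0⊕0⊕0⊕1⊕1 = 0
Syndrome s8…s1 = 0000 → no error.

0000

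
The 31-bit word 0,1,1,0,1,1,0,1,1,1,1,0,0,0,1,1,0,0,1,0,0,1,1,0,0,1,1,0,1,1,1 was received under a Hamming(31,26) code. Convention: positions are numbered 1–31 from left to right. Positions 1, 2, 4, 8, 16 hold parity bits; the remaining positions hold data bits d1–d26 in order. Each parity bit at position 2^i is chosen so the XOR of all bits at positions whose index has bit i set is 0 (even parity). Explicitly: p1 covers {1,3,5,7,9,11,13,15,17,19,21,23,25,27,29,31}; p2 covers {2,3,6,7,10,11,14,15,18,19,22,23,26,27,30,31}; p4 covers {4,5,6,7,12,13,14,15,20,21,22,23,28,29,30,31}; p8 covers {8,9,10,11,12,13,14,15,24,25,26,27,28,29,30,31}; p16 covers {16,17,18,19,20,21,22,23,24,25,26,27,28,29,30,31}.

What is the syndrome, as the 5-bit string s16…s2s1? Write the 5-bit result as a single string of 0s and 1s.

s1 (pos 1,3,5,7,9,11,13,15,17,19,21,23,25,27,29,31): 0⊕1⊕1⊕0⊕1⊕1⊕0⊕1⊕0⊕1⊕0⊕1⊕0⊕1⊕1⊕1 = 0
s2 (pos 2,3,6,7,10,11,14,15,18,19,22,23,26,27,30,31): 1⊕1⊕1⊕0⊕1⊕1⊕0⊕1⊕0⊕1⊕1⊕1⊕1⊕1⊕1⊕1 = 1
s4 (pos 4,5,6,7,12,13,14,15,20,21,22,23,28,29,30,31): 0⊕1⊕1⊕0⊕0⊕0⊕0⊕1⊕0⊕0⊕1⊕1⊕0⊕1⊕1⊕1 = 0
s8 (pos 8,9,10,11,12,13,14,15,24,25,26,27,28,29,30,31): 1⊕1⊕1⊕1⊕0⊕0⊕0⊕1⊕0⊕0⊕1⊕1⊕0⊕1⊕1⊕1 = 0
s16 (pos 16,17,18,19,20,21,22,23,24,25,26,27,28,29,30,31): 1⊕0⊕0⊕1⊕0⊕0⊕1⊕1⊕0⊕0⊕1⊕1⊕0⊕1⊕1⊕1 = 1
Syndrome s16…s1 = 10010 → error at position 18.

10010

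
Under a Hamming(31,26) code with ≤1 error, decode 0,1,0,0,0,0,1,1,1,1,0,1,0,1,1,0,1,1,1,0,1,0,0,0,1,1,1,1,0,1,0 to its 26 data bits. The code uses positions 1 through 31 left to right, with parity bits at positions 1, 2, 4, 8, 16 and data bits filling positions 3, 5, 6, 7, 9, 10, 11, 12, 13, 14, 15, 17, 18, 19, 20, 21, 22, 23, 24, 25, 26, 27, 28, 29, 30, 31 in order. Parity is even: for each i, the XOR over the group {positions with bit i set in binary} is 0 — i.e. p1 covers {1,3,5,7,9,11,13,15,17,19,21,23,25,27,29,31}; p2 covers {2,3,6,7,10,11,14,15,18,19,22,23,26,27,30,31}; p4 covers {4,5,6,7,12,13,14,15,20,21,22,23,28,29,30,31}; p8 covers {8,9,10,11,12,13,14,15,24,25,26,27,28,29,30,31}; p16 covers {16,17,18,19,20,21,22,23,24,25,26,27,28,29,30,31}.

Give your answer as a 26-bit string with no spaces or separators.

00011101011111010001110010

s1 (pos 1,3,5,7,9,11,13,15,17,19,21,23,25,27,29,31): 0⊕0⊕0⊕1⊕1⊕0⊕0⊕1⊕1⊕1⊕1⊕0⊕1⊕1⊕0⊕0 = 0
s2 (pos 2,3,6,7,10,11,14,15,18,19,22,23,26,27,30,31): 1⊕0⊕0⊕1⊕1⊕0⊕1⊕1⊕1⊕1⊕0⊕0⊕1⊕1⊕1⊕0 = 0
s4 (pos 4,5,6,7,12,13,14,15,20,21,22,23,28,29,30,31): 0⊕0⊕0⊕1⊕1⊕0⊕1⊕1⊕0⊕1⊕0⊕0⊕1⊕0⊕1⊕0 = 1
s8 (pos 8,9,10,11,12,13,14,15,24,25,26,27,28,29,30,31): 1⊕1⊕1⊕0⊕1⊕0⊕1⊕1⊕0⊕1⊕1⊕1⊕1⊕0⊕1⊕0 = 1
s16 (pos 16,17,18,19,20,21,22,23,24,25,26,27,28,29,30,31): 0⊕1⊕1⊕1⊕0⊕1⊕0⊕0⊕0⊕1⊕1⊕1⊕1⊕0⊕1⊕0 = 1
Syndrome s16…s1 = 11100 → error at position 28.
Flip position 28: 0100001111010110111010001111010 → 0100001111010110111010001110010
Read data bits from positions 3,5,6,7,9,10,11,12,13,14,15,17,18,19,20,21,22,23,24,25,26,27,28,29,30,31: 00011101011111010001110010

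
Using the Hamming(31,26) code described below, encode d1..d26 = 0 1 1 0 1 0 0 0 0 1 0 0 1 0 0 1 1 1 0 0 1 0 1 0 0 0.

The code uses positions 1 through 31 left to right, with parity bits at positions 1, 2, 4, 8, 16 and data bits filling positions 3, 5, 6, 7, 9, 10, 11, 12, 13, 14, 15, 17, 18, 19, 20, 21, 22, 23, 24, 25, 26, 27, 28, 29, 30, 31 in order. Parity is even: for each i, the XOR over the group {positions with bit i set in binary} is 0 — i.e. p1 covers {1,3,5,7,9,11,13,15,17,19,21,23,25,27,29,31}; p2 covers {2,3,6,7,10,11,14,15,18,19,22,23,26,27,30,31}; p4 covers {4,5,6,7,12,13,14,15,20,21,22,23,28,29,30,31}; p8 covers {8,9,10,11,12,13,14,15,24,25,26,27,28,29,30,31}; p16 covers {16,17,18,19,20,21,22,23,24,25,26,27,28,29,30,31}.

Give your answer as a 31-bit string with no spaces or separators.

Place data at non-parity positions: p1 p2 0 p4 1 1 0 p8 1 0 0 0 0 1 0 p16 0 1 0 0 1 1 1 0 0 1 0 1 0 0 0
p1 (pos 1,3,5,7,9,11,13,15,17,19,21,23,25,27,29,31): XOR of data positions = 0⊕1⊕0⊕1⊕0⊕0⊕0⊕0⊕0⊕1⊕1⊕0⊕0⊕0⊕0 = 0
p2 (pos 2,3,6,7,10,11,14,15,18,19,22,23,26,27,30,31): XOR of data positions = 0⊕1⊕0⊕0⊕0⊕1⊕0⊕1⊕0⊕1⊕1⊕1⊕0⊕0⊕0 = 0
p4 (pos 4,5,6,7,12,13,14,15,20,21,22,23,28,29,30,31): XOR of data positions = 1⊕1⊕0⊕0⊕0⊕1⊕0⊕0⊕1⊕1⊕1⊕1⊕0⊕0⊕0 = 1
p8 (pos 8,9,10,11,12,13,14,15,24,25,26,27,28,29,30,31): XOR of data positions = 1⊕0⊕0⊕0⊕0⊕1⊕0⊕0⊕0⊕1⊕0⊕1⊕0⊕0⊕0 = 0
p16 (pos 16,17,18,19,20,21,22,23,24,25,26,27,28,29,30,31): XOR of data positions = 0⊕1⊕0⊕0⊕1⊕1⊕1⊕0⊕0⊕1⊕0⊕1⊕0⊕0⊕0 = 0
Codeword: 0001110010000100010011100101000

0001110010000100010011100101000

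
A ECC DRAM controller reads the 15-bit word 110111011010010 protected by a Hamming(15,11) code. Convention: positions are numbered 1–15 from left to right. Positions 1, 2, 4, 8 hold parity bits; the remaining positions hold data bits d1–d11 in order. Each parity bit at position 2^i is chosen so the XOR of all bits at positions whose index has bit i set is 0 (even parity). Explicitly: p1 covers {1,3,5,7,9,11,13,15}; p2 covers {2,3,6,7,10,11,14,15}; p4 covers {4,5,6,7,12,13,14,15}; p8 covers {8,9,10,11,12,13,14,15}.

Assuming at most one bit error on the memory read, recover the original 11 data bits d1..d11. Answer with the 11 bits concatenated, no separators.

01101010010

s1 (pos 1,3,5,7,9,11,13,15): 1⊕0⊕1⊕0⊕1⊕1⊕0⊕0 = 0
s2 (pos 2,3,6,7,10,11,14,15): 1⊕0⊕1⊕0⊕0⊕1⊕1⊕0 = 0
s4 (pos 4,5,6,7,12,13,14,15): 1⊕1⊕1⊕0⊕0⊕0⊕1⊕0 = 0
s8 (pos 8,9,10,11,12,13,14,15): 1⊕1⊕0⊕1⊕0⊕0⊕1⊕0 = 0
Syndrome s8…s1 = 0000 → no error.
Read data bits from positions 3,5,6,7,9,10,11,12,13,14,15: 01101010010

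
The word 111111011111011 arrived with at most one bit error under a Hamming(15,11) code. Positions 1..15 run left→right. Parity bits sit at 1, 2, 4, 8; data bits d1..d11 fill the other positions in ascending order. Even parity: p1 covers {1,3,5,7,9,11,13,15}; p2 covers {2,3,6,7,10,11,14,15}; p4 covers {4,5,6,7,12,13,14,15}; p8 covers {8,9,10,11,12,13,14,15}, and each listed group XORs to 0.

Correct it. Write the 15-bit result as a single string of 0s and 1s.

111111011011011

s1 (pos 1,3,5,7,9,11,13,15): 1⊕1⊕1⊕0⊕1⊕1⊕0⊕1 = 0
s2 (pos 2,3,6,7,10,11,14,15): 1⊕1⊕1⊕0⊕1⊕1⊕1⊕1 = 1
s4 (pos 4,5,6,7,12,13,14,15): 1⊕1⊕1⊕0⊕1⊕0⊕1⊕1 = 0
s8 (pos 8,9,10,11,12,13,14,15): 1⊕1⊕1⊕1⊕1⊕0⊕1⊕1 = 1
Syndrome s8…s1 = 1010 → error at position 10.
Flip position 10: 111111011111011 → 111111011011011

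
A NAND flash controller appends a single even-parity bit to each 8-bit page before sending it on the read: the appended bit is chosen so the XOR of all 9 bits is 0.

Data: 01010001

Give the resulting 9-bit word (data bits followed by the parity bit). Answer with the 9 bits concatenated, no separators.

010100011

XOR of the 8 data bits: 0⊕1⊕0⊕1⊕0⊕0⊕0⊕1 = 1
Parity bit = 1 (so all 9 bits XOR to 0).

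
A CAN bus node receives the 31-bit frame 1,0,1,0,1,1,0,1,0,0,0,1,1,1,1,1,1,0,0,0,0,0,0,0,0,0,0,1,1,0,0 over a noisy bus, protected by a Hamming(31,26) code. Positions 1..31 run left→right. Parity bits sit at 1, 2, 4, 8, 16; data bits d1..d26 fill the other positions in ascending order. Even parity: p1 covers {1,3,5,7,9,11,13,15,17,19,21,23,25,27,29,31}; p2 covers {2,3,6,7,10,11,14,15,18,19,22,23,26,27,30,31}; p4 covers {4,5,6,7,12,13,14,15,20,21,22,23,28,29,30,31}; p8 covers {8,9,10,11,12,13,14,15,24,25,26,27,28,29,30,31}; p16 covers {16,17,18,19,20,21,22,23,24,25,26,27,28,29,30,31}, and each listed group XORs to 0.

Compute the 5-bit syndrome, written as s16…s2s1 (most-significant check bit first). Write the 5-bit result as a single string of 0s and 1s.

01001

s1 (pos 1,3,5,7,9,11,13,15,17,19,21,23,25,27,29,31): 1⊕1⊕1⊕0⊕0⊕0⊕1⊕1⊕1⊕0⊕0⊕0⊕0⊕0⊕1⊕0 = 1
s2 (pos 2,3,6,7,10,11,14,15,18,19,22,23,26,27,30,31): 0⊕1⊕1⊕0⊕0⊕0⊕1⊕1⊕0⊕0⊕0⊕0⊕0⊕0⊕0⊕0 = 0
s4 (pos 4,5,6,7,12,13,14,15,20,21,22,23,28,29,30,31): 0⊕1⊕1⊕0⊕1⊕1⊕1⊕1⊕0⊕0⊕0⊕0⊕1⊕1⊕0⊕0 = 0
s8 (pos 8,9,10,11,12,13,14,15,24,25,26,27,28,29,30,31): 1⊕0⊕0⊕0⊕1⊕1⊕1⊕1⊕0⊕0⊕0⊕0⊕1⊕1⊕0⊕0 = 1
s16 (pos 16,17,18,19,20,21,22,23,24,25,26,27,28,29,30,31): 1⊕1⊕0⊕0⊕0⊕0⊕0⊕0⊕0⊕0⊕0⊕0⊕1⊕1⊕0⊕0 = 0
Syndrome s16…s1 = 01001 → error at position 9.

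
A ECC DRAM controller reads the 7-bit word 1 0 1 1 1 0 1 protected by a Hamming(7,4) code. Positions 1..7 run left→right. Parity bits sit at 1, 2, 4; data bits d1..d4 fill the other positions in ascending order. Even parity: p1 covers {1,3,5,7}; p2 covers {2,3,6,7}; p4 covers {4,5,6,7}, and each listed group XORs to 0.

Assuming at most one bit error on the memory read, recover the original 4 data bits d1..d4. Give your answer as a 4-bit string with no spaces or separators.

s1 (pos 1,3,5,7): 1⊕1⊕1⊕1 = 0
s2 (pos 2,3,6,7): 0⊕1⊕0⊕1 = 0
s4 (pos 4,5,6,7): 1⊕1⊕0⊕1 = 1
Syndrome s4…s1 = 100 → error at position 4.
Flip position 4: 1011101 → 1010101
Read data bits from positions 3,5,6,7: 1101

1101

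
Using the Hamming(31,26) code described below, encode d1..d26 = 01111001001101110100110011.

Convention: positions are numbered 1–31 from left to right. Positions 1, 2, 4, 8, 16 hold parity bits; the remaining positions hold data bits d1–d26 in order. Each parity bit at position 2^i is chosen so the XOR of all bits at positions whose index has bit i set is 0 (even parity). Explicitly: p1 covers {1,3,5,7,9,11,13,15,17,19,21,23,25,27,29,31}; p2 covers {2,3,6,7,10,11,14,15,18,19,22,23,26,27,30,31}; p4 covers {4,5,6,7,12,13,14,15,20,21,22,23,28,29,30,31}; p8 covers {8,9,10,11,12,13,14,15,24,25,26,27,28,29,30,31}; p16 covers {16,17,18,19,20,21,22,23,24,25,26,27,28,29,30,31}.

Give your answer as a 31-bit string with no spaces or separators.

0100111110010011101110100110011

Place data at non-parity positions: p1 p2 0 p4 1 1 1 p8 1 0 0 1 0 0 1 p16 1 0 1 1 1 0 1 0 0 1 1 0 0 1 1
p1 (pos 1,3,5,7,9,11,13,15,17,19,21,23,25,27,29,31): XOR of data positions = 0⊕1⊕1⊕1⊕0⊕0⊕1⊕1⊕1⊕1⊕1⊕0⊕1⊕0⊕1 = 0
p2 (pos 2,3,6,7,10,11,14,15,18,19,22,23,26,27,30,31): XOR of data positions = 0⊕1⊕1⊕0⊕0⊕0⊕1⊕0⊕1⊕0⊕1⊕1⊕1⊕1⊕1 = 1
p4 (pos 4,5,6,7,12,13,14,15,20,21,22,23,28,29,30,31): XOR of data positions = 1⊕1⊕1⊕1⊕0⊕0⊕1⊕1⊕1⊕0⊕1⊕0⊕0⊕1⊕1 = 0
p8 (pos 8,9,10,11,12,13,14,15,24,25,26,27,28,29,30,31): XOR of data positions = 1⊕0⊕0⊕1⊕0⊕0⊕1⊕0⊕0⊕1⊕1⊕0⊕0⊕1⊕1 = 1
p16 (pos 16,17,18,19,20,21,22,23,24,25,26,27,28,29,30,31): XOR of data positions = 1⊕0⊕1⊕1⊕1⊕0⊕1⊕0⊕0⊕1⊕1⊕0⊕0⊕1⊕1 = 1
Codeword: 0100111110010011101110100110011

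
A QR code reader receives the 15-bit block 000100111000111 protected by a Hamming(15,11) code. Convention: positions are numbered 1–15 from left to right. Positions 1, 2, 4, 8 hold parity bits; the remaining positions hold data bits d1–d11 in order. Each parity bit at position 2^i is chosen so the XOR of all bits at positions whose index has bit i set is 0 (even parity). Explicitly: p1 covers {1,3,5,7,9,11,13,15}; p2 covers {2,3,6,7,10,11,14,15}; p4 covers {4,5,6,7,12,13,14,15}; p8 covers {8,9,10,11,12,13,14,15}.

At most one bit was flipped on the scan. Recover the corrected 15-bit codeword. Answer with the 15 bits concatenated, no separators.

s1 (pos 1,3,5,7,9,11,13,15): 0⊕0⊕0⊕1⊕1⊕0⊕1⊕1 = 0
s2 (pos 2,3,6,7,10,11,14,15): 0⊕0⊕0⊕1⊕0⊕0⊕1⊕1 = 1
s4 (pos 4,5,6,7,12,13,14,15): 1⊕0⊕0⊕1⊕0⊕1⊕1⊕1 = 1
s8 (pos 8,9,10,11,12,13,14,15): 1⊕1⊕0⊕0⊕0⊕1⊕1⊕1 = 1
Syndrome s8…s1 = 1110 → error at position 14.
Flip position 14: 000100111000111 → 000100111000101

000100111000101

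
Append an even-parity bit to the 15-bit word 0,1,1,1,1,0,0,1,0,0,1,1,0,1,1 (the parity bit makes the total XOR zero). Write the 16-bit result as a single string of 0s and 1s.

XOR of the 15 data bits: 0⊕1⊕1⊕1⊕1⊕0⊕0⊕1⊕0⊕0⊕1⊕1⊕0⊕1⊕1 = 1
Parity bit = 1 (so all 16 bits XOR to 0).

0111100100110111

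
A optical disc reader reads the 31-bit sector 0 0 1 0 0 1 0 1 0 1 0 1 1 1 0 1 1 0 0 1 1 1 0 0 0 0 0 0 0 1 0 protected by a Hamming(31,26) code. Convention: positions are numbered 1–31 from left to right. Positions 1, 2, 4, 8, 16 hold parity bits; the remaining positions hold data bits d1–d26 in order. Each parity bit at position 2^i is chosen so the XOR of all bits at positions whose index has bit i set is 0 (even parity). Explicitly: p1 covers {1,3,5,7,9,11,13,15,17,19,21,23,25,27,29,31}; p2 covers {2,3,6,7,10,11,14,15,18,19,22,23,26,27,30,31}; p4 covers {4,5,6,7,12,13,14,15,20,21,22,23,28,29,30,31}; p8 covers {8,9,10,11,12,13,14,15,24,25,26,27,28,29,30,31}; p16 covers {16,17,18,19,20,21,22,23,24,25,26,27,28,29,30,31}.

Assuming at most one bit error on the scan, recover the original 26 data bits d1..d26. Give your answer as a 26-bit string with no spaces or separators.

10100101110100111000000010

s1 (pos 1,3,5,7,9,11,13,15,17,19,21,23,25,27,29,31): 0⊕1⊕0⊕0⊕0⊕0⊕1⊕0⊕1⊕0⊕1⊕0⊕0⊕0⊕0⊕0 = 0
s2 (pos 2,3,6,7,10,11,14,15,18,19,22,23,26,27,30,31): 0⊕1⊕1⊕0⊕1⊕0⊕1⊕0⊕0⊕0⊕1⊕0⊕0⊕0⊕1⊕0 = 0
s4 (pos 4,5,6,7,12,13,14,15,20,21,22,23,28,29,30,31): 0⊕0⊕1⊕0⊕1⊕1⊕1⊕0⊕1⊕1⊕1⊕0⊕0⊕0⊕1⊕0 = 0
s8 (pos 8,9,10,11,12,13,14,15,24,25,26,27,28,29,30,31): 1⊕0⊕1⊕0⊕1⊕1⊕1⊕0⊕0⊕0⊕0⊕0⊕0⊕0⊕1⊕0 = 0
s16 (pos 16,17,18,19,20,21,22,23,24,25,26,27,28,29,30,31): 1⊕1⊕0⊕0⊕1⊕1⊕1⊕0⊕0⊕0⊕0⊕0⊕0⊕0⊕1⊕0 = 0
Syndrome s16…s1 = 00000 → no error.
Read data bits from positions 3,5,6,7,9,10,11,12,13,14,15,17,18,19,20,21,22,23,24,25,26,27,28,29,30,31: 10100101110100111000000010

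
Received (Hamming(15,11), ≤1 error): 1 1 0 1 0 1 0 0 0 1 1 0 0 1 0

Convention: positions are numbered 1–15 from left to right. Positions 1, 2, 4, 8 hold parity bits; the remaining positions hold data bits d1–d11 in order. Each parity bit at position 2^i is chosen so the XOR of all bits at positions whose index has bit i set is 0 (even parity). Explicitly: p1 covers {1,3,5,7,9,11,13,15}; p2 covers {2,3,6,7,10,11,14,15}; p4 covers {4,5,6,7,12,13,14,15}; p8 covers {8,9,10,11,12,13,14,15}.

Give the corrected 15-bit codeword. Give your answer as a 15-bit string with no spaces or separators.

110101000110000

s1 (pos 1,3,5,7,9,11,13,15): 1⊕0⊕0⊕0⊕0⊕1⊕0⊕0 = 0
s2 (pos 2,3,6,7,10,11,14,15): 1⊕0⊕1⊕0⊕1⊕1⊕1⊕0 = 1
s4 (pos 4,5,6,7,12,13,14,15): 1⊕0⊕1⊕0⊕0⊕0⊕1⊕0 = 1
s8 (pos 8,9,10,11,12,13,14,15): 0⊕0⊕1⊕1⊕0⊕0⊕1⊕0 = 1
Syndrome s8…s1 = 1110 → error at position 14.
Flip position 14: 110101000110010 → 110101000110000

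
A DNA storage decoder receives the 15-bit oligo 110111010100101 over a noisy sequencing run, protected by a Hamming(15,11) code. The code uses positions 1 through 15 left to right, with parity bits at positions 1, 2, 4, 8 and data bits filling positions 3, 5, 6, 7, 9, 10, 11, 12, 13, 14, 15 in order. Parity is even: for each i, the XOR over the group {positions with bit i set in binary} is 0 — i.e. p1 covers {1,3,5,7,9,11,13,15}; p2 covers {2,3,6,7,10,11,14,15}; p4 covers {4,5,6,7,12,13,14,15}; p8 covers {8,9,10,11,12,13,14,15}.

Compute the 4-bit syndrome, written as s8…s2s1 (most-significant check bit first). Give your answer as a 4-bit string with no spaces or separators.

s1 (pos 1,3,5,7,9,11,13,15): 1⊕0⊕1⊕0⊕0⊕0⊕1⊕1 = 0
s2 (pos 2,3,6,7,10,11,14,15): 1⊕0⊕1⊕0⊕1⊕0⊕0⊕1 = 0
s4 (pos 4,5,6,7,12,13,14,15): 1⊕1⊕1⊕0⊕0⊕1⊕0⊕1 = 1
s8 (pos 8,9,10,11,12,13,14,15): 1⊕0⊕1⊕0⊕0⊕1⊕0⊕1 = 0
Syndrome s8…s1 = 0100 → error at position 4.

0100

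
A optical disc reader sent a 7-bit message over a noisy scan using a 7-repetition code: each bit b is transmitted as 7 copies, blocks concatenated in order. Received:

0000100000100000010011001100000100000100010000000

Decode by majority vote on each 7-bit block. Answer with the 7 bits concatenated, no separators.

Block 1 (0000100): 1 one → 0
Block 2 (0001000): 1 one → 0
Block 3 (0001001): 2 ones → 0
Block 4 (1001100): 3 ones → 0
Block 5 (0001000): 1 one → 0
Block 6 (0010001): 2 ones → 0
Block 7 (0000000): 0 ones → 0

0000000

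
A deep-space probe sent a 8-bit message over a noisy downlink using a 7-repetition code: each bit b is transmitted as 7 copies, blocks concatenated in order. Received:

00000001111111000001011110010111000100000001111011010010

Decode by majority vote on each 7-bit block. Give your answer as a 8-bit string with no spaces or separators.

01010010

Block 1 (0000000): 0 ones → 0
Block 2 (1111111): 7 ones → 1
Block 3 (0000010): 1 one → 0
Block 4 (1111001): 5 ones → 1
Block 5 (0111000): 3 ones → 0
Block 6 (1000000): 1 one → 0
Block 7 (0111101): 5 ones → 1
Block 8 (1010010): 3 ones → 0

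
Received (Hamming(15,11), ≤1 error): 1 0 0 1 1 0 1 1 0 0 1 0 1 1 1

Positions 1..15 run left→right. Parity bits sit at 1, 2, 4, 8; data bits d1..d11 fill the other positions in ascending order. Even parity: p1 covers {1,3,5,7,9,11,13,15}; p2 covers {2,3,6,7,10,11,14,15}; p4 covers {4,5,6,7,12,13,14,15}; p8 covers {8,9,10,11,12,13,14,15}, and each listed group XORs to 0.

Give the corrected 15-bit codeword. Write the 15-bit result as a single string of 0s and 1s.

100110100010111

s1 (pos 1,3,5,7,9,11,13,15): 1⊕0⊕1⊕1⊕0⊕1⊕1⊕1 = 0
s2 (pos 2,3,6,7,10,11,14,15): 0⊕0⊕0⊕1⊕0⊕1⊕1⊕1 = 0
s4 (pos 4,5,6,7,12,13,14,15): 1⊕1⊕0⊕1⊕0⊕1⊕1⊕1 = 0
s8 (pos 8,9,10,11,12,13,14,15): 1⊕0⊕0⊕1⊕0⊕1⊕1⊕1 = 1
Syndrome s8…s1 = 1000 → error at position 8.
Flip position 8: 100110110010111 → 100110100010111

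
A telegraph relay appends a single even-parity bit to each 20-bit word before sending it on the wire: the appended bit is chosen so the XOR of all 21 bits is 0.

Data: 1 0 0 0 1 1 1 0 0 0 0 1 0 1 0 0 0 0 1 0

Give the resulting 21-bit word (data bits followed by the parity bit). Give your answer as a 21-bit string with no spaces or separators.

100011100001010000101

XOR of the 20 data bits: 1⊕0⊕0⊕0⊕1⊕1⊕1⊕0⊕0⊕0⊕0⊕1⊕0⊕1⊕0⊕0⊕0⊕0⊕1⊕0 = 1
Parity bit = 1 (so all 21 bits XOR to 0).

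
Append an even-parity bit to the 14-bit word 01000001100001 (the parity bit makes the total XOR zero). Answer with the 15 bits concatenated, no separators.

XOR of the 14 data bits: 0⊕1⊕0⊕0⊕0⊕0⊕0⊕1⊕1⊕0⊕0⊕0⊕0⊕1 = 0
Parity bit = 0 (so all 15 bits XOR to 0).

010000011000010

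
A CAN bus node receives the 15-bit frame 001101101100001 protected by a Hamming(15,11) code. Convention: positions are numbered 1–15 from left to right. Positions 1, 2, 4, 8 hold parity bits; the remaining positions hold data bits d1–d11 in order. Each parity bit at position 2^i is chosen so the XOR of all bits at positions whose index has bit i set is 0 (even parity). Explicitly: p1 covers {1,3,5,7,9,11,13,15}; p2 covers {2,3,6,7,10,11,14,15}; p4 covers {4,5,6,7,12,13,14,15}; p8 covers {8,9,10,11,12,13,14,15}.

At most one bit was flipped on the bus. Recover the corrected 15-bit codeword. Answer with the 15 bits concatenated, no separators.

001101101000001

s1 (pos 1,3,5,7,9,11,13,15): 0⊕1⊕0⊕1⊕1⊕0⊕0⊕1 = 0
s2 (pos 2,3,6,7,10,11,14,15): 0⊕1⊕1⊕1⊕1⊕0⊕0⊕1 = 1
s4 (pos 4,5,6,7,12,13,14,15): 1⊕0⊕1⊕1⊕0⊕0⊕0⊕1 = 0
s8 (pos 8,9,10,11,12,13,14,15): 0⊕1⊕1⊕0⊕0⊕0⊕0⊕1 = 1
Syndrome s8…s1 = 1010 → error at position 10.
Flip position 10: 001101101100001 → 001101101000001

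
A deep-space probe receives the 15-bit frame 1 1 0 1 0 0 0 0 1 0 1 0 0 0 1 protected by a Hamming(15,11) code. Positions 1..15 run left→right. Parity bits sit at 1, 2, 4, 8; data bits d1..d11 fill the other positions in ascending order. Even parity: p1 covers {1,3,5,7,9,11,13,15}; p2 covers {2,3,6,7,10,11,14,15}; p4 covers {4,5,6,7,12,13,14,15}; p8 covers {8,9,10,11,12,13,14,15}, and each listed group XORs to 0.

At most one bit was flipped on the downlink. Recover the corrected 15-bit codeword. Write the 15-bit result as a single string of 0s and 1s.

110100001110001

s1 (pos 1,3,5,7,9,11,13,15): 1⊕0⊕0⊕0⊕1⊕1⊕0⊕1 = 0
s2 (pos 2,3,6,7,10,11,14,15): 1⊕0⊕0⊕0⊕0⊕1⊕0⊕1 = 1
s4 (pos 4,5,6,7,12,13,14,15): 1⊕0⊕0⊕0⊕0⊕0⊕0⊕1 = 0
s8 (pos 8,9,10,11,12,13,14,15): 0⊕1⊕0⊕1⊕0⊕0⊕0⊕1 = 1
Syndrome s8…s1 = 1010 → error at position 10.
Flip position 10: 110100001010001 → 110100001110001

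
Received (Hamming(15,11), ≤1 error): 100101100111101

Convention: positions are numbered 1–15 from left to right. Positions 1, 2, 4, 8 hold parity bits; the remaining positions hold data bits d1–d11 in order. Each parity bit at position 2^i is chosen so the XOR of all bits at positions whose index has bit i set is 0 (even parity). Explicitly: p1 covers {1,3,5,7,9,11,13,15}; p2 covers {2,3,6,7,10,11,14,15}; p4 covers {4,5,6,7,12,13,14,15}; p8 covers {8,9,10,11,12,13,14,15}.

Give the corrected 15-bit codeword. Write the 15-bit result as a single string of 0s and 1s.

100101100101101

s1 (pos 1,3,5,7,9,11,13,15): 1⊕0⊕0⊕1⊕0⊕1⊕1⊕1 = 1
s2 (pos 2,3,6,7,10,11,14,15): 0⊕0⊕1⊕1⊕1⊕1⊕0⊕1 = 1
s4 (pos 4,5,6,7,12,13,14,15): 1⊕0⊕1⊕1⊕1⊕1⊕0⊕1 = 0
s8 (pos 8,9,10,11,12,13,14,15): 0⊕0⊕1⊕1⊕1⊕1⊕0⊕1 = 1
Syndrome s8…s1 = 1011 → error at position 11.
Flip position 11: 100101100111101 → 100101100101101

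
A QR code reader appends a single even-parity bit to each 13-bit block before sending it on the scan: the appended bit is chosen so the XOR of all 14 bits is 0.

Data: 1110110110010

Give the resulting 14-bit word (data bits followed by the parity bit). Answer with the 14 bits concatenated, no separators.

XOR of the 13 data bits: 1⊕1⊕1⊕0⊕1⊕1⊕0⊕1⊕1⊕0⊕0⊕1⊕0 = 0
Parity bit = 0 (so all 14 bits XOR to 0).

11101101100100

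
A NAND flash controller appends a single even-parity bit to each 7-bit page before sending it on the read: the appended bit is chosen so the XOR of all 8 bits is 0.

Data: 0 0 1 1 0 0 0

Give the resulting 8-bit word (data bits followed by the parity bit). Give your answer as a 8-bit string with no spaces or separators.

XOR of the 7 data bits: 0⊕0⊕1⊕1⊕0⊕0⊕0 = 0
Parity bit = 0 (so all 8 bits XOR to 0).

00110000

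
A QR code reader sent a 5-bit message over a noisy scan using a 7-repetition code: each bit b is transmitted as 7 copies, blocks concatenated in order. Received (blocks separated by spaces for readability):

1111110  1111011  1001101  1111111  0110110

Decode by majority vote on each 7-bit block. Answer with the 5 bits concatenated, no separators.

11111

Block 1 (1111110): 6 ones → 1
Block 2 (1111011): 6 ones → 1
Block 3 (1001101): 4 ones → 1
Block 4 (1111111): 7 ones → 1
Block 5 (0110110): 4 ones → 1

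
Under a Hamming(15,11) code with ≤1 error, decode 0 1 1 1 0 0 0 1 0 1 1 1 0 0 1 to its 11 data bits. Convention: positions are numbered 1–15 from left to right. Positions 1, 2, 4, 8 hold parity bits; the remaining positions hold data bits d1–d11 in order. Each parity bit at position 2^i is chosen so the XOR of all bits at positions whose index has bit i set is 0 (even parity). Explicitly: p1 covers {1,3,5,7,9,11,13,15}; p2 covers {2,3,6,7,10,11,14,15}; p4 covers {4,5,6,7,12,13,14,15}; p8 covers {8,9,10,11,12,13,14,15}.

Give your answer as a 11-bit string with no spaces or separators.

10000111000

s1 (pos 1,3,5,7,9,11,13,15): 0⊕1⊕0⊕0⊕0⊕1⊕0⊕1 = 1
s2 (pos 2,3,6,7,10,11,14,15): 1⊕1⊕0⊕0⊕1⊕1⊕0⊕1 = 1
s4 (pos 4,5,6,7,12,13,14,15): 1⊕0⊕0⊕0⊕1⊕0⊕0⊕1 = 1
s8 (pos 8,9,10,11,12,13,14,15): 1⊕0⊕1⊕1⊕1⊕0⊕0⊕1 = 1
Syndrome s8…s1 = 1111 → error at position 15.
Flip position 15: 011100010111001 → 011100010111000
Read data bits from positions 3,5,6,7,9,10,11,12,13,14,15: 10000111000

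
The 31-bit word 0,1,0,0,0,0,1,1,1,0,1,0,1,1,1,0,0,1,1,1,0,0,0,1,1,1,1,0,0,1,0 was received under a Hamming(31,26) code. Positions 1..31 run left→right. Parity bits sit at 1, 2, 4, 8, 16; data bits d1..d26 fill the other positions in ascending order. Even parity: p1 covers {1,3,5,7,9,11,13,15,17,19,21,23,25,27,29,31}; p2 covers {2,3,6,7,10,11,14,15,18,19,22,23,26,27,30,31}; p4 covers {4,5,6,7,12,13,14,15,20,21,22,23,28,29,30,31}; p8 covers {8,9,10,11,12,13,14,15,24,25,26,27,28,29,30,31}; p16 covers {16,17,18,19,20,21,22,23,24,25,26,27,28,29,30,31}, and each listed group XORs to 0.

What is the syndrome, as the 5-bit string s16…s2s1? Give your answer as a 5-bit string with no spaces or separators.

s1 (pos 1,3,5,7,9,11,13,15,17,19,21,23,25,27,29,31): 0⊕0⊕0⊕1⊕1⊕1⊕1⊕1⊕0⊕1⊕0⊕0⊕1⊕1⊕0⊕0 = 0
s2 (pos 2,3,6,7,10,11,14,15,18,19,22,23,26,27,30,31): 1⊕0⊕0⊕1⊕0⊕1⊕1⊕1⊕1⊕1⊕0⊕0⊕1⊕1⊕1⊕0 = 0
s4 (pos 4,5,6,7,12,13,14,15,20,21,22,23,28,29,30,31): 0⊕0⊕0⊕1⊕0⊕1⊕1⊕1⊕1⊕0⊕0⊕0⊕0⊕0⊕1⊕0 = 0
s8 (pos 8,9,10,11,12,13,14,15,24,25,26,27,28,29,30,31): 1⊕1⊕0⊕1⊕0⊕1⊕1⊕1⊕1⊕1⊕1⊕1⊕0⊕0⊕1⊕0 = 1
s16 (pos 16,17,18,19,20,21,22,23,24,25,26,27,28,29,30,31): 0⊕0⊕1⊕1⊕1⊕0⊕0⊕0⊕1⊕1⊕1⊕1⊕0⊕0⊕1⊕0 = 0
Syndrome s16…s1 = 01000 → error at position 8.

01000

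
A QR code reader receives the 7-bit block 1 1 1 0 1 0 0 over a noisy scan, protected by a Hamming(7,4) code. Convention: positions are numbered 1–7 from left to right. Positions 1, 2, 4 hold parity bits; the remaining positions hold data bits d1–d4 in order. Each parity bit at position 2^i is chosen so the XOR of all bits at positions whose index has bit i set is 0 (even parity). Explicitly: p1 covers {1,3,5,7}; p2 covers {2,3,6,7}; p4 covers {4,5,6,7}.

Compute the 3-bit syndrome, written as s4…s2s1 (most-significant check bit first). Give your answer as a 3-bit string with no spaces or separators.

101

s1 (pos 1,3,5,7): 1⊕1⊕1⊕0 = 1
s2 (pos 2,3,6,7): 1⊕1⊕0⊕0 = 0
s4 (pos 4,5,6,7): 0⊕1⊕0⊕0 = 1
Syndrome s4…s1 = 101 → error at position 5.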